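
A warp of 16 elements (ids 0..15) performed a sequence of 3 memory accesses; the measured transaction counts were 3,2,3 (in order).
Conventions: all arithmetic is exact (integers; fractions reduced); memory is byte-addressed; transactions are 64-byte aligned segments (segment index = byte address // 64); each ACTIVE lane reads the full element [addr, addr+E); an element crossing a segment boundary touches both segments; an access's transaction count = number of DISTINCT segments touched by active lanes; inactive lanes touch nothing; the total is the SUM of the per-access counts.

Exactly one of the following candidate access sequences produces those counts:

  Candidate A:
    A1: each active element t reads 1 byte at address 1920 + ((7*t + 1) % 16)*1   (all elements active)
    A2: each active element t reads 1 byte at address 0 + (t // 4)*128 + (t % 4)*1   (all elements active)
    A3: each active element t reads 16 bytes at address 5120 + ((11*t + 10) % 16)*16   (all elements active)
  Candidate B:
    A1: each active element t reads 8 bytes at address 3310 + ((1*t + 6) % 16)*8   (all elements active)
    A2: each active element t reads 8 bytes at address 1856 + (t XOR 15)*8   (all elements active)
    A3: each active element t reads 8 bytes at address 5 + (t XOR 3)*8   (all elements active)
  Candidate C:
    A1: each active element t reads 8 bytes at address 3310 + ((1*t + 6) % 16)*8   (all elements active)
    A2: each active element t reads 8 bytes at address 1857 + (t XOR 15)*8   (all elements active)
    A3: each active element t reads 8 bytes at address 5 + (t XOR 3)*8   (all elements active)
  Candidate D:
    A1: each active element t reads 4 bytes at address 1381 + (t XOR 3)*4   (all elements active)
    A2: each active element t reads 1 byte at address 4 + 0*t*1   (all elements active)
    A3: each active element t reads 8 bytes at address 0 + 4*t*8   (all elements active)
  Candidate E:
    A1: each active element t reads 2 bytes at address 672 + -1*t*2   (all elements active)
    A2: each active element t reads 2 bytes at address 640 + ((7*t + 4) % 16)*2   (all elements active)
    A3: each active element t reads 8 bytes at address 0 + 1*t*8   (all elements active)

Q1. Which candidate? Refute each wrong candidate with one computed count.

A: A1 gives 1 transaction, not 3
C: A2 gives 3 transactions, not 2
D: A1 gives 2 transactions, not 3
E: A1 gives 1 transaction, not 3
B: all counts match (3,2,3)

Answer: B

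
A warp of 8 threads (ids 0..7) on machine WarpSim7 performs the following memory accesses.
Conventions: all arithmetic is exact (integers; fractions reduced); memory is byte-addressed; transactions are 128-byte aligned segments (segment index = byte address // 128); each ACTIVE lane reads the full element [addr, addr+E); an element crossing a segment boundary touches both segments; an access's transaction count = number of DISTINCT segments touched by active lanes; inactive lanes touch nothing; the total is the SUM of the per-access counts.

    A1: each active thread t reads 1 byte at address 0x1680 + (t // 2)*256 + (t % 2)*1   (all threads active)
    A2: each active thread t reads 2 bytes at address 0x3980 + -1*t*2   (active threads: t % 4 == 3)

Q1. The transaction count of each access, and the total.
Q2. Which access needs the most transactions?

A1: 4 transactions
A2: 1 transaction

Answer: 4,1; total 5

Answer: A1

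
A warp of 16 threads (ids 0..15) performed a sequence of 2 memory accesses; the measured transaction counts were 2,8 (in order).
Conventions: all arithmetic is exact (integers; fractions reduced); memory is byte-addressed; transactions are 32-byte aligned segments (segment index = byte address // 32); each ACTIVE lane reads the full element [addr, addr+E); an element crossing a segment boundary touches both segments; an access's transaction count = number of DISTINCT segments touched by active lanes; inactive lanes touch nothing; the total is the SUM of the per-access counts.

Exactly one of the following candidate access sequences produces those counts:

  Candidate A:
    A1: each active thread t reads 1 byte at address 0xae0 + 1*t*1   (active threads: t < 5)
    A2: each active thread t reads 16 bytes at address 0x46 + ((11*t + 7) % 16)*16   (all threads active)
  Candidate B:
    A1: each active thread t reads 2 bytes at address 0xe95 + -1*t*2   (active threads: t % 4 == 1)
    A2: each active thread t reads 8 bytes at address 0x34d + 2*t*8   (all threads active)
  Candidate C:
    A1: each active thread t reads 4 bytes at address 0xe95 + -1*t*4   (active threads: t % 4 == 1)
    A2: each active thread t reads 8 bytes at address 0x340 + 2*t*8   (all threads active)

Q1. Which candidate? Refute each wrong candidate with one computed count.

A: A1 gives 1 transaction, not 2
B: A2 gives 9 transactions, not 8
C: all counts match (2,8)

Answer: C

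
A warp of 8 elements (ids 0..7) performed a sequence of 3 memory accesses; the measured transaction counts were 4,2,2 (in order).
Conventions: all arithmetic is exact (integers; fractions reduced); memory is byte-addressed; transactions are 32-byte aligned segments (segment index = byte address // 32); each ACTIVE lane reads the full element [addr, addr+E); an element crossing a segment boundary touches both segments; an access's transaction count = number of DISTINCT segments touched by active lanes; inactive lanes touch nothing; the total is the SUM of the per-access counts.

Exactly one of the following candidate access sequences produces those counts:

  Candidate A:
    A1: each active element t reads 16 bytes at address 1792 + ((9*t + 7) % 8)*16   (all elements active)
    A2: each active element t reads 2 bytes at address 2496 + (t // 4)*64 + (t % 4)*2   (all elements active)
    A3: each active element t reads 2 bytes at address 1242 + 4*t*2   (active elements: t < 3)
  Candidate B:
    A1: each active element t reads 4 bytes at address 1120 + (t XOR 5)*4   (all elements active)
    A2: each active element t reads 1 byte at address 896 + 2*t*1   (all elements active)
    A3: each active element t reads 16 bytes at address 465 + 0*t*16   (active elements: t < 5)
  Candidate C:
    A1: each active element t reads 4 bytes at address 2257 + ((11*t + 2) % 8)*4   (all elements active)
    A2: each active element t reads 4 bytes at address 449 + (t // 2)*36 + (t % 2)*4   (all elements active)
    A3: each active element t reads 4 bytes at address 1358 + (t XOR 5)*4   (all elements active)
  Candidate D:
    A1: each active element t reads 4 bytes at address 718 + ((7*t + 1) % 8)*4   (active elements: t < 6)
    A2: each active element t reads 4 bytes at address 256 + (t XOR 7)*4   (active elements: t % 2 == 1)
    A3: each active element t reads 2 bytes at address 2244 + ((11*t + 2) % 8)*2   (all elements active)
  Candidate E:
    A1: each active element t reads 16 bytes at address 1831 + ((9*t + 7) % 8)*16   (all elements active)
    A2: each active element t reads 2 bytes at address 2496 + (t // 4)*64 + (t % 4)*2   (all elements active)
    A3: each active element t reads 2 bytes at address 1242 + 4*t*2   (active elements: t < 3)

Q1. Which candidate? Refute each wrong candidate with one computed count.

B: A1 gives 1 transaction, not 4
C: A1 gives 2 transactions, not 4
D: A1 gives 2 transactions, not 4
E: A1 gives 5 transactions, not 4
A: all counts match (4,2,2)

Answer: A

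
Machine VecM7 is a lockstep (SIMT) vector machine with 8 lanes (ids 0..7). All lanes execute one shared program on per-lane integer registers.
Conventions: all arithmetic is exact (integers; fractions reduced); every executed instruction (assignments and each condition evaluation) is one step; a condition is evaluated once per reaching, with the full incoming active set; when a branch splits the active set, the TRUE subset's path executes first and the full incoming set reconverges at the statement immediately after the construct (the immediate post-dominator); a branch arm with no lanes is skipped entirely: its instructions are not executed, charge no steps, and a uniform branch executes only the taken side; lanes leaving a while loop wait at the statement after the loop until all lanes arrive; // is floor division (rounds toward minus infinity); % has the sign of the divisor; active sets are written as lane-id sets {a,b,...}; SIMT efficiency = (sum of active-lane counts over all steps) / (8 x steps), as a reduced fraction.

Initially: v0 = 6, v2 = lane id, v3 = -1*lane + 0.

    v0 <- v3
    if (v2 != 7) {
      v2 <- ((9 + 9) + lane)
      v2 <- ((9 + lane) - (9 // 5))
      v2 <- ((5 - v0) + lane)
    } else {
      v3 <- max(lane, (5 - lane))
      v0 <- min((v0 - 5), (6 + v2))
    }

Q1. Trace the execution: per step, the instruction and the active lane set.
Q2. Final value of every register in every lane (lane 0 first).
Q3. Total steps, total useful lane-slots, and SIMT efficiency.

step 0: v0 <- v3                     {0,1,2,3,4,5,6,7}
step 1: eval (v2 != 7)               {0,1,2,3,4,5,6,7}
step 2: v2 <- ((9 + 9) + lane)       {0,1,2,3,4,5,6}
step 3: v2 <- ((9 + lane) - (9 // 5)) {0,1,2,3,4,5,6}
step 4: v2 <- ((5 - v0) + lane)      {0,1,2,3,4,5,6}
step 5: v3 <- max(lane, (5 - lane))  {7}
step 6: v0 <- min((v0 - 5), (6 + v2)) {7}

Answer: 7 steps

v0: 0,-1,-2,-3,-4,-5,-6,-12
v2: 5,7,9,11,13,15,17,7
v3: 0,-1,-2,-3,-4,-5,-6,7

steps = 7; useful = 39; efficiency = 39/56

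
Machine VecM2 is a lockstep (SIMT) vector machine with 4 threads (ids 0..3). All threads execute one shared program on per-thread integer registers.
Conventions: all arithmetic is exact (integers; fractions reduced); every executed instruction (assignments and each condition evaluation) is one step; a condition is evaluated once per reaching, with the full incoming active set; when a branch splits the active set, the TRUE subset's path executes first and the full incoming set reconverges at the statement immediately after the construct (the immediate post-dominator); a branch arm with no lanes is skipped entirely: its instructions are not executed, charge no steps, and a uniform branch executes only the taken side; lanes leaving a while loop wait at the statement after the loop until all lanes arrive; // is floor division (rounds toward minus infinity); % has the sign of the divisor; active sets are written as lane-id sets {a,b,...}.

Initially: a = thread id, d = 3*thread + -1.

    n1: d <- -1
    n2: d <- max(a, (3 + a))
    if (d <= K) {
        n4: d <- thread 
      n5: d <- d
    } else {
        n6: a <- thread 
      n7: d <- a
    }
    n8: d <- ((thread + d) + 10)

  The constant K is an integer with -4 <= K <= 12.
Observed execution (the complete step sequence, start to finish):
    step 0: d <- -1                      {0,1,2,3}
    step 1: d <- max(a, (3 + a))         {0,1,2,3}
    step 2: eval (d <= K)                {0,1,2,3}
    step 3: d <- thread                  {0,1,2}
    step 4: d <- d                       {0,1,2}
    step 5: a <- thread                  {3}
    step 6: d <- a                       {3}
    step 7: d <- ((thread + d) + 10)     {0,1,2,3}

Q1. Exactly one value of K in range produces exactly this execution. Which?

Answer: K = 5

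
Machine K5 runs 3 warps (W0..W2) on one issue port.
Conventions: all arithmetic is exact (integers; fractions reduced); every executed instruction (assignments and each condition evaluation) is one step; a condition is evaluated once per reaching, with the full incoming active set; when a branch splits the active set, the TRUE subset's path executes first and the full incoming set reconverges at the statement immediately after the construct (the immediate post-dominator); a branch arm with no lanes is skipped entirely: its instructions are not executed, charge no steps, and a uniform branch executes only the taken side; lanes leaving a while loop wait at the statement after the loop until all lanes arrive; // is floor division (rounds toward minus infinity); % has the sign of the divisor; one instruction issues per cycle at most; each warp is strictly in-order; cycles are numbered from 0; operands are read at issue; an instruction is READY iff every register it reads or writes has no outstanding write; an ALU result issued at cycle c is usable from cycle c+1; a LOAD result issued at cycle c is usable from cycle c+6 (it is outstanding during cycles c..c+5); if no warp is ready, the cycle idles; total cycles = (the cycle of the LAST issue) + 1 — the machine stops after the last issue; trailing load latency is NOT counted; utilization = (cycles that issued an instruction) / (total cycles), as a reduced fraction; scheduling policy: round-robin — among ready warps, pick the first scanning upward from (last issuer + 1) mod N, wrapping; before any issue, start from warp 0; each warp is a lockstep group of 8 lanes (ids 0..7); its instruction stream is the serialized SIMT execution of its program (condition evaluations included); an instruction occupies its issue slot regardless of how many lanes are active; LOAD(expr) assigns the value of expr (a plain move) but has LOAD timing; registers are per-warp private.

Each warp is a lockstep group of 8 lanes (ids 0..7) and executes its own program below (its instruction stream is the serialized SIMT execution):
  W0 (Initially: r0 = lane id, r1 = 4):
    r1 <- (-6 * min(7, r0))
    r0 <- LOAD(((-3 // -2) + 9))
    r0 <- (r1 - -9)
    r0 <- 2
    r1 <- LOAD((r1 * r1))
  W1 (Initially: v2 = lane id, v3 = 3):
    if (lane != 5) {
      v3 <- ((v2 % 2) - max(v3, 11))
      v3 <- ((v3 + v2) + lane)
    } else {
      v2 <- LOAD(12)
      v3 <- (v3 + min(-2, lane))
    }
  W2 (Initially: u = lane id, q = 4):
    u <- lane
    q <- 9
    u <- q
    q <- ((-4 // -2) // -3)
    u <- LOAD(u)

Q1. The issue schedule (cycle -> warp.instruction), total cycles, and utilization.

cycle 0: W0.I0
cycle 1: W1.I0
cycle 2: W2.I0
cycle 3: W0.I1
cycle 4: W1.I1
cycle 5: W2.I1
cycle 6: W1.I2
cycle 7: W2.I2
cycle 8: W1.I3
cycle 9: W2.I3
cycle 10: W0.I2
cycle 11: W1.I4
cycle 12: W2.I4
cycle 13: W0.I3
cycle 14: W0.I4

Answer: 15 cycles, utilization 1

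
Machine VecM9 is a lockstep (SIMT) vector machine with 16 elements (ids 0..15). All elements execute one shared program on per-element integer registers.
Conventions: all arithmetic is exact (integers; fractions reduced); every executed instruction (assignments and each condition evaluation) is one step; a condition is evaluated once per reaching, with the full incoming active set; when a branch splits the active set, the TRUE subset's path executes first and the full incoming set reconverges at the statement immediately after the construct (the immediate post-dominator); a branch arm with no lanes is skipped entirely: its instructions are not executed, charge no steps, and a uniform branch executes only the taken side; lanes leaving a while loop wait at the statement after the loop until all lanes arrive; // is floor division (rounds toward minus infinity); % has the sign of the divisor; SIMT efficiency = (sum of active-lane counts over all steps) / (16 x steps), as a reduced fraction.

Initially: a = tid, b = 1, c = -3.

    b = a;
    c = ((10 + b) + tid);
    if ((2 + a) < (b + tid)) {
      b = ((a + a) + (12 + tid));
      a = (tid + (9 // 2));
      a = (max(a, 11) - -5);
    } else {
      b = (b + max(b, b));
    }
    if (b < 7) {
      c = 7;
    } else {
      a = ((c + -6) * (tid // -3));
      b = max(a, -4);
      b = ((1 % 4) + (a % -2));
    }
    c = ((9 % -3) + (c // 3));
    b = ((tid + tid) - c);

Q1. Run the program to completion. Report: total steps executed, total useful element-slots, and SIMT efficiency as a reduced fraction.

Answer: 14 steps, 180 useful, 45/56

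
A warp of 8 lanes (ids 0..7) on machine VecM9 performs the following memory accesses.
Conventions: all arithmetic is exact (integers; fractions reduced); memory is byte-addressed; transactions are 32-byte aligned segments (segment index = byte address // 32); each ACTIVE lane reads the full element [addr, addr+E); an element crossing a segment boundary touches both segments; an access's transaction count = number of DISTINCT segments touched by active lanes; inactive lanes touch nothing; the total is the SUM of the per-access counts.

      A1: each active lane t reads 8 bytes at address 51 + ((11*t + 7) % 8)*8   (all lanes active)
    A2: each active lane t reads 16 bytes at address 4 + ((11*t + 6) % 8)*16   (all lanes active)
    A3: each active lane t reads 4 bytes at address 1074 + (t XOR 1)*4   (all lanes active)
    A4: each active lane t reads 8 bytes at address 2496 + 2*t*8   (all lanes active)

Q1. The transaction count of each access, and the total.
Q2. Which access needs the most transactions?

A1: 3 transactions
A2: 5 transactions
A3: 2 transactions
A4: 4 transactions

Answer: 3,5,2,4; total 14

Answer: A2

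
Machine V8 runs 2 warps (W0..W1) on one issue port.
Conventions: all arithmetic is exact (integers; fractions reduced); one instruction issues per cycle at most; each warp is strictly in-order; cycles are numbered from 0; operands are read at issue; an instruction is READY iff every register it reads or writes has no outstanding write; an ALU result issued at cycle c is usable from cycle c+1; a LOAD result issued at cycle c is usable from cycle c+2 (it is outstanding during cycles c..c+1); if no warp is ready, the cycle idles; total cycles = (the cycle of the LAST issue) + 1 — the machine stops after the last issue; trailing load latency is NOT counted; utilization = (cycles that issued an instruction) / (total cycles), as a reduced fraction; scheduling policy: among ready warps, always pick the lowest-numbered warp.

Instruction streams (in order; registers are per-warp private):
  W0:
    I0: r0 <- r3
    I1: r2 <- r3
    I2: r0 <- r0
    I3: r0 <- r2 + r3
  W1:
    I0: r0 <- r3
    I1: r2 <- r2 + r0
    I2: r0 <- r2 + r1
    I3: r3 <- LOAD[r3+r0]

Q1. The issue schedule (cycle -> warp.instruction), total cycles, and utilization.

cycle 0: W0.I0
cycle 1: W0.I1
cycle 2: W0.I2
cycle 3: W0.I3
cycle 4: W1.I0
cycle 5: W1.I1
cycle 6: W1.I2
cycle 7: W1.I3

Answer: 8 cycles, utilization 1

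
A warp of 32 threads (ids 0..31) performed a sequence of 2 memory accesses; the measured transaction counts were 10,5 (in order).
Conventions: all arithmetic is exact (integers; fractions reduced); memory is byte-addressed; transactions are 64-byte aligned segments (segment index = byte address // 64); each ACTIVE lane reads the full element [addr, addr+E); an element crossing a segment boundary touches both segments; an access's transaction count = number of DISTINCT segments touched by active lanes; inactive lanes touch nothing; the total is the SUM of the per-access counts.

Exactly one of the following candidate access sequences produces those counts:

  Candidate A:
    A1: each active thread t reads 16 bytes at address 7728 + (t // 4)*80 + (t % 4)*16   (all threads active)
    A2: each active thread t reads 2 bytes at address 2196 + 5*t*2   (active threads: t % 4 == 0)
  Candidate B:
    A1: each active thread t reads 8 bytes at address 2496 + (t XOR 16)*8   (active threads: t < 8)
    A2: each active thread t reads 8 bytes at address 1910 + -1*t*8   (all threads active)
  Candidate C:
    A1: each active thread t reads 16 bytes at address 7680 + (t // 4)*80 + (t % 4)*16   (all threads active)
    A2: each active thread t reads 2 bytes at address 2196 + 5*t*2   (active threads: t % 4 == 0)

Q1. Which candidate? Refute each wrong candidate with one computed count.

A: A1 gives 11 transactions, not 10
B: A1 gives 1 transaction, not 10
C: all counts match (10,5)

Answer: C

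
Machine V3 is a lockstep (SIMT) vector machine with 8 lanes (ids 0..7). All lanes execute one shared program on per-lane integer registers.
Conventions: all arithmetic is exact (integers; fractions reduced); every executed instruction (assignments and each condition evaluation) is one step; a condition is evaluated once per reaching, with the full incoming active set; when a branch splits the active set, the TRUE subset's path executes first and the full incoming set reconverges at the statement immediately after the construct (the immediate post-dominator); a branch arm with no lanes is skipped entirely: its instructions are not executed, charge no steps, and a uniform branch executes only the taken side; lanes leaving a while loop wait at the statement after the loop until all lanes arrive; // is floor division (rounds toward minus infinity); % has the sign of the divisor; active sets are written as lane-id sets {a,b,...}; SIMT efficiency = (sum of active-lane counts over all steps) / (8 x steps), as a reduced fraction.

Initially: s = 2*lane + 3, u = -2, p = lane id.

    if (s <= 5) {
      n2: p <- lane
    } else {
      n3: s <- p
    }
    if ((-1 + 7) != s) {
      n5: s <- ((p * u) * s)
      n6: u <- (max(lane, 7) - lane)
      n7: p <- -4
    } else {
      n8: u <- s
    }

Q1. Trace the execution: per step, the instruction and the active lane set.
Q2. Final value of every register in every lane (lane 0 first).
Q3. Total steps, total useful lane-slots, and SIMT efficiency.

step 0: eval (s <= 5)                {0,1,2,3,4,5,6,7}
step 1: p <- lane                    {0,1}
step 2: s <- p                       {2,3,4,5,6,7}
step 3: eval ((-1 + 7) != s)         {0,1,2,3,4,5,6,7}
step 4: s <- ((p * u) * s)           {0,1,2,3,4,5,7}
step 5: u <- (max(lane, 7) - lane)   {0,1,2,3,4,5,7}
step 6: p <- -4                      {0,1,2,3,4,5,7}
step 7: u <- s                       {6}

Answer: 8 steps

s: 0,-10,-8,-18,-32,-50,6,-98
u: 7,6,5,4,3,2,6,0
p: -4,-4,-4,-4,-4,-4,6,-4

steps = 8; useful = 46; efficiency = 46/64 = 23/32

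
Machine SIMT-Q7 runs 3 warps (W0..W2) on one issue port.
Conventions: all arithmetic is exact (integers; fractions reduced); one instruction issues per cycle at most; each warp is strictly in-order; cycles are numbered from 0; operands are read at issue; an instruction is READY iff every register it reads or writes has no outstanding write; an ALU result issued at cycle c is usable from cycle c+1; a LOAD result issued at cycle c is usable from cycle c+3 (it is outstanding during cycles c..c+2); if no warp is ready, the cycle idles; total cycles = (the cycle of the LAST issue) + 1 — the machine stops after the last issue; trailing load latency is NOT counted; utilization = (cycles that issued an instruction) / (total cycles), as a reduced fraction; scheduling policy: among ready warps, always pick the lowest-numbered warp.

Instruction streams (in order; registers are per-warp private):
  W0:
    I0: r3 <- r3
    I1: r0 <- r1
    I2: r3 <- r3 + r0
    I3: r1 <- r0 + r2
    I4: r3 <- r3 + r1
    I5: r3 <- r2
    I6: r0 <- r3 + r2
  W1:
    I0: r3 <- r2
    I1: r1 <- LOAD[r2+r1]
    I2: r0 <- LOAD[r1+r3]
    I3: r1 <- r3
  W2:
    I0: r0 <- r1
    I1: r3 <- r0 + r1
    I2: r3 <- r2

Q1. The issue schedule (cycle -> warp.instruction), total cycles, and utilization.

cycle 0: W0.I0
cycle 1: W0.I1
cycle 2: W0.I2
cycle 3: W0.I3
cycle 4: W0.I4
cycle 5: W0.I5
cycle 6: W0.I6
cycle 7: W1.I0
cycle 8: W1.I1
cycle 9: W2.I0
cycle 10: W2.I1
cycle 11: W1.I2
cycle 12: W1.I3
cycle 13: W2.I2

Answer: 14 cycles, utilization 1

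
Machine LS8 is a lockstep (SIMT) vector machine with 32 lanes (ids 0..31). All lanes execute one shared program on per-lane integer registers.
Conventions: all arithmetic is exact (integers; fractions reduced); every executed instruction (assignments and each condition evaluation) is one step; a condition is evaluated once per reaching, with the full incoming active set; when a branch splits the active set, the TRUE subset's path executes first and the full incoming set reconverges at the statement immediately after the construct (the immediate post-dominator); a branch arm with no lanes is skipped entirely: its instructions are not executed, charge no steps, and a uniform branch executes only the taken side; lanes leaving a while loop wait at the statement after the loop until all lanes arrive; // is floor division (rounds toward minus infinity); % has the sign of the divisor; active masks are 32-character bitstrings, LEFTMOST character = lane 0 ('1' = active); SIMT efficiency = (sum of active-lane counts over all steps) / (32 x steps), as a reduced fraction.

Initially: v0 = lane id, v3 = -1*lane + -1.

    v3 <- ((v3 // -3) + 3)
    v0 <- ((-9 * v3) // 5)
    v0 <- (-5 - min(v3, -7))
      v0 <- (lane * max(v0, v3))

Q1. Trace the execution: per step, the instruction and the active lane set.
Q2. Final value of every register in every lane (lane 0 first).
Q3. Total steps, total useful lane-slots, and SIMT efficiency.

step 0: v3 <- ((v3 // -3) + 3)       11111111111111111111111111111111
step 1: v0 <- ((-9 * v3) // 5)       11111111111111111111111111111111
step 2: v0 <- (-5 - min(v3, -7))     11111111111111111111111111111111
step 3: v0 <- (lane * max(v0, v3))   11111111111111111111111111111111

Answer: 4 steps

v0: 0,3,8,12,16,25,30,35,48,54,60,77,84,91,112,120,128,153,162,171,200,210,220,253,264,275,312,324,336,377,390,403
v3: 3,3,4,4,4,5,5,5,6,6,6,7,7,7,8,8,8,9,9,9,10,10,10,11,11,11,12,12,12,13,13,13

steps = 4; useful = 128; efficiency = 128/128 = 1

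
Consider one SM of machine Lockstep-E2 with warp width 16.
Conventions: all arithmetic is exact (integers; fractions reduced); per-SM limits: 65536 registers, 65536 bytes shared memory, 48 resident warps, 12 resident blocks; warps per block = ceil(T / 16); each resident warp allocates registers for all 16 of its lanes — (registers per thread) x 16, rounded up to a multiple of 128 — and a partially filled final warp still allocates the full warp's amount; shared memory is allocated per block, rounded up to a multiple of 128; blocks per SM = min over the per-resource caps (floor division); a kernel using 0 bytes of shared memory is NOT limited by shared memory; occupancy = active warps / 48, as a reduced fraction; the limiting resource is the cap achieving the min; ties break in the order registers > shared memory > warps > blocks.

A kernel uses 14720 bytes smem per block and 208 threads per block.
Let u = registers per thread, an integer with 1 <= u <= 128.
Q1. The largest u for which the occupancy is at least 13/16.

Answer: u = 104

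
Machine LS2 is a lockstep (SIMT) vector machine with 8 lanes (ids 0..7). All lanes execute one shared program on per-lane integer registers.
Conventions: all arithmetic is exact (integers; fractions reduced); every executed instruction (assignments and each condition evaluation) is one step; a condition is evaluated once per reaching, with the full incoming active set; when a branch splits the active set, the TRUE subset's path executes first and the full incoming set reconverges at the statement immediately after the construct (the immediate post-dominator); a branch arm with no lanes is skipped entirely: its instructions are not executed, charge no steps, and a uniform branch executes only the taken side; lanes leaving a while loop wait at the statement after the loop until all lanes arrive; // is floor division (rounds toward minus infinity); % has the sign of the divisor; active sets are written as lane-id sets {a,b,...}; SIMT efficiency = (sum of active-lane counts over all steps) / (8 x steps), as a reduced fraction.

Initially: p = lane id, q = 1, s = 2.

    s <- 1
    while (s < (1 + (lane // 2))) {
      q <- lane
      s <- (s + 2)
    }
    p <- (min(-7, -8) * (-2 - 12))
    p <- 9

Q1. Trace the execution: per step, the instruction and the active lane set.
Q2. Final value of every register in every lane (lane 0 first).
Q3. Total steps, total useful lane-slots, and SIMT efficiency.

step 0: s <- 1                       {0,1,2,3,4,5,6,7}
step 1: eval (s < (1 + (lane // 2))) {0,1,2,3,4,5,6,7}
step 2: q <- lane                    {2,3,4,5,6,7}
step 3: s <- (s + 2)                 {2,3,4,5,6,7}
step 4: eval (s < (1 + (lane // 2))) {2,3,4,5,6,7}
step 5: q <- lane                    {6,7}
step 6: s <- (s + 2)                 {6,7}
step 7: eval (s < (1 + (lane // 2))) {6,7}
step 8: p <- (min(-7, -8) * (-2 - 12)) {0,1,2,3,4,5,6,7}
step 9: p <- 9                       {0,1,2,3,4,5,6,7}

Answer: 10 steps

p: 9,9,9,9,9,9,9,9
q: 1,1,2,3,4,5,6,7
s: 1,1,3,3,3,3,5,5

steps = 10; useful = 56; efficiency = 56/80 = 7/10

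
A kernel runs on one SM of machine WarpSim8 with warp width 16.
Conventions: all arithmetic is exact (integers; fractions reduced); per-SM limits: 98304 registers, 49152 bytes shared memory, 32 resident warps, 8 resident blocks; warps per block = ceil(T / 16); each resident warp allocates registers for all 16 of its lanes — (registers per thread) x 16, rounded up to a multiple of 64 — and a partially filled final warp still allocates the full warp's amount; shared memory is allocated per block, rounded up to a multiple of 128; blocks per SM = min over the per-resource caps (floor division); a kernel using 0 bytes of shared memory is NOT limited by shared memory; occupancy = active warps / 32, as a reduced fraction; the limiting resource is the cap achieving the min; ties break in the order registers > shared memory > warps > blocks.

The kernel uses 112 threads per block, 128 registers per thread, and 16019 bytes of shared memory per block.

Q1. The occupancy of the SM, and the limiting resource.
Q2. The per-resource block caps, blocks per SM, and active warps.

Answer: occupancy 21/32, limited by shared memory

registers: 6 blocks
shared memory: 3 blocks
warps: 4 blocks
blocks: 8 blocks

Answer: 3 blocks, 21 active warps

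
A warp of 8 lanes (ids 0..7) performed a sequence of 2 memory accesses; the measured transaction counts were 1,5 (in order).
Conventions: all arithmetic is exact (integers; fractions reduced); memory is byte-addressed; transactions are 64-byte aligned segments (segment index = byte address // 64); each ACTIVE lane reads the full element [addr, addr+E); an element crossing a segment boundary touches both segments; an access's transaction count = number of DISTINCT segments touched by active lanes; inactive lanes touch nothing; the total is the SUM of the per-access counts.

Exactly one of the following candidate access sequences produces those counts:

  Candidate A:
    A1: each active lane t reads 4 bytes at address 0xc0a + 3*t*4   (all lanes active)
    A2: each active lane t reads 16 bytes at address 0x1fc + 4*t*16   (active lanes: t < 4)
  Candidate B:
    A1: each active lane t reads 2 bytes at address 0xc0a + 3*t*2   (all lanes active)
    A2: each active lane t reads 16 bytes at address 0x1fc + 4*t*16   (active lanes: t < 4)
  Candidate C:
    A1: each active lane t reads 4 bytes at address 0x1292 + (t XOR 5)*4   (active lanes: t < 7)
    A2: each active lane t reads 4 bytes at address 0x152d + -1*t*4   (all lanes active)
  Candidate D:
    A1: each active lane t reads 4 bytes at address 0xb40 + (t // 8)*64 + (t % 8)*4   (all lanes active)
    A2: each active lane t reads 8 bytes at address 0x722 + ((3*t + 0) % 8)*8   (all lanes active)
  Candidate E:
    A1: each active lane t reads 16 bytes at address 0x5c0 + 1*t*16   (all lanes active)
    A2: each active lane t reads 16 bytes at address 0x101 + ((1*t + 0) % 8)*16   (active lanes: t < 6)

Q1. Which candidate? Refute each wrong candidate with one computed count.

A: A1 gives 2 transactions, not 1
C: A2 gives 1 transaction, not 5
D: A2 gives 2 transactions, not 5
E: A1 gives 2 transactions, not 1
B: all counts match (1,5)

Answer: B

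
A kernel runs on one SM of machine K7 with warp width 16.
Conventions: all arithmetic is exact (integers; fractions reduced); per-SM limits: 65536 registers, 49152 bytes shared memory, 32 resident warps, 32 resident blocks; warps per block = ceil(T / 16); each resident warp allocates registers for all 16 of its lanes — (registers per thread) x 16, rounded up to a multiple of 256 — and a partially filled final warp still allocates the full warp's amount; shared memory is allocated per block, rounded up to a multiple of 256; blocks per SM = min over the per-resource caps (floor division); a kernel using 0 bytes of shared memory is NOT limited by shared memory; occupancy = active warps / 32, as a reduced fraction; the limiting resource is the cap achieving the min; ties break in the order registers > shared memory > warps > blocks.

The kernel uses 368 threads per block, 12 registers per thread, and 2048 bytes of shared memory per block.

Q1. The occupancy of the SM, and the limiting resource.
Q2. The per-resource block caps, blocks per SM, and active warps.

Answer: occupancy 23/32, limited by warps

registers: 11 blocks
shared memory: 24 blocks
warps: 1 block
blocks: 32 blocks

Answer: 1 block, 23 active warps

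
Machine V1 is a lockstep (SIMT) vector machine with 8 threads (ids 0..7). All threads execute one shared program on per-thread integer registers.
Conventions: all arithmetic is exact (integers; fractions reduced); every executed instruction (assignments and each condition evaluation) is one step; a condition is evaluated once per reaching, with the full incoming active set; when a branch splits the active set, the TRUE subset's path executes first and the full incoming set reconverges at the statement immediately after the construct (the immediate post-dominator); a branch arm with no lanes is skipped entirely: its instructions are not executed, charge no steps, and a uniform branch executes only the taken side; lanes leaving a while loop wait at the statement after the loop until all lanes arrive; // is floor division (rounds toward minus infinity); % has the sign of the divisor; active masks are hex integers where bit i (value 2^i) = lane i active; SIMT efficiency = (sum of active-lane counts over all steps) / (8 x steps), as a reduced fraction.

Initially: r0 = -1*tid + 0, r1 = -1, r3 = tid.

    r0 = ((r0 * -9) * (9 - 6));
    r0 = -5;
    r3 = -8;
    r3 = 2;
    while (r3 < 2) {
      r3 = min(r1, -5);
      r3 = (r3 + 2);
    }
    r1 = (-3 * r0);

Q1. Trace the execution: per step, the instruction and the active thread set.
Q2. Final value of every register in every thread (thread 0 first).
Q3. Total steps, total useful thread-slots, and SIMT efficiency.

step 0: r0 <- ((r0 * -9) * (9 - 6))  0xff
step 1: r0 <- -5                     0xff
step 2: r3 <- -8                     0xff
step 3: r3 <- 2                      0xff
step 4: eval (r3 < 2)                0xff
step 5: r1 <- (-3 * r0)              0xff

Answer: 6 steps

r0: -5,-5,-5,-5,-5,-5,-5,-5
r1: 15,15,15,15,15,15,15,15
r3: 2,2,2,2,2,2,2,2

steps = 6; useful = 48; efficiency = 48/48 = 1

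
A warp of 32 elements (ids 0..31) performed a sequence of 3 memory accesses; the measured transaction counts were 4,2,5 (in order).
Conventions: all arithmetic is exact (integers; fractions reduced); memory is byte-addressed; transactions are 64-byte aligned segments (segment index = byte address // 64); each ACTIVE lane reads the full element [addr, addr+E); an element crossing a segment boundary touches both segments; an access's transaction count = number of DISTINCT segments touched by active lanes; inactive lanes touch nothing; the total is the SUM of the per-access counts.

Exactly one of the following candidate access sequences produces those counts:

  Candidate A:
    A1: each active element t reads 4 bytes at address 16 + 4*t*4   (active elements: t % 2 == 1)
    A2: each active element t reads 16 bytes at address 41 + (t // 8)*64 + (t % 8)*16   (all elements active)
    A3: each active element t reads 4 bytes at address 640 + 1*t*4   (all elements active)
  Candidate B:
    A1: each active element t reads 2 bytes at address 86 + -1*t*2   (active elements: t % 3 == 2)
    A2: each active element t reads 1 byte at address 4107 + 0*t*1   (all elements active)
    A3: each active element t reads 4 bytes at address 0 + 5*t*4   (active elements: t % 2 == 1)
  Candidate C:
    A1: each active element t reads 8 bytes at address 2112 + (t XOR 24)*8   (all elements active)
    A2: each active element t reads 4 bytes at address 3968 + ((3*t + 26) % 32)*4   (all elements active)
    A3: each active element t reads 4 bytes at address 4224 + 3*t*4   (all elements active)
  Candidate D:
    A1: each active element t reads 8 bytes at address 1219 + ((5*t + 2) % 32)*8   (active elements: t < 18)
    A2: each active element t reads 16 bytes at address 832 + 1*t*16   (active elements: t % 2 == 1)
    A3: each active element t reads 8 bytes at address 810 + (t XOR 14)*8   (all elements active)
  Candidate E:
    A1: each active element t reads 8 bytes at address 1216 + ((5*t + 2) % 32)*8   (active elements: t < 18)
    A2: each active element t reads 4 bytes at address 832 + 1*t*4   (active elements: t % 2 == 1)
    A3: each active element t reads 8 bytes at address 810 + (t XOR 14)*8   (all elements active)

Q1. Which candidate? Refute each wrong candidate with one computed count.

A: A1 gives 9 transactions, not 4
B: A1 gives 2 transactions, not 4
C: A3 gives 6 transactions, not 5
D: A2 gives 8 transactions, not 2
E: all counts match (4,2,5)

Answer: E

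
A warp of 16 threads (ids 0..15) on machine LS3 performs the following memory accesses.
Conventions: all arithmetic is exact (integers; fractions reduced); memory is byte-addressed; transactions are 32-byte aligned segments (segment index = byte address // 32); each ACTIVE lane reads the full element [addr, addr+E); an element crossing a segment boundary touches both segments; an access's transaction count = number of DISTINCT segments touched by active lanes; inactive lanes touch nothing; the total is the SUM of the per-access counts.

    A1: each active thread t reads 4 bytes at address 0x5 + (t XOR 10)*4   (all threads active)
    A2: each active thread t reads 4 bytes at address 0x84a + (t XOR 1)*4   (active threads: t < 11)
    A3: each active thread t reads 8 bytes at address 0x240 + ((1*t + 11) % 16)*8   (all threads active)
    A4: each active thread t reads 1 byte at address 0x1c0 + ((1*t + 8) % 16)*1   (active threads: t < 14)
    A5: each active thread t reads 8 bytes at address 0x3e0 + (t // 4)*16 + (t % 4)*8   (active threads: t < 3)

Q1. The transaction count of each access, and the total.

A1: 3 transactions
A2: 2 transactions
A3: 4 transactions
A4: 1 transaction
A5: 1 transaction

Answer: 3,2,4,1,1; total 11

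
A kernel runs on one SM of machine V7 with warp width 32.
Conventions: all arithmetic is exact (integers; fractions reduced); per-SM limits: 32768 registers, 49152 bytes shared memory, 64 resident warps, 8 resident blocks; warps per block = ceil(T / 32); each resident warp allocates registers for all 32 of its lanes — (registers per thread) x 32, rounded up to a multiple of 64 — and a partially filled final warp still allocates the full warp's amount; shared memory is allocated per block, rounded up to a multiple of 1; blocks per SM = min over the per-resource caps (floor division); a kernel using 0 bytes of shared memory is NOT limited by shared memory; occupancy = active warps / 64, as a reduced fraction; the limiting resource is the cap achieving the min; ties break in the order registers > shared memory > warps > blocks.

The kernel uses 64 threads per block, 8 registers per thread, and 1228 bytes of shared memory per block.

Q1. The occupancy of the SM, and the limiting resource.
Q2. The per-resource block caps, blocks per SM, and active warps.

Answer: occupancy 1/4, limited by blocks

registers: 64 blocks
shared memory: 40 blocks
warps: 32 blocks
blocks: 8 blocks

Answer: 8 blocks, 16 active warps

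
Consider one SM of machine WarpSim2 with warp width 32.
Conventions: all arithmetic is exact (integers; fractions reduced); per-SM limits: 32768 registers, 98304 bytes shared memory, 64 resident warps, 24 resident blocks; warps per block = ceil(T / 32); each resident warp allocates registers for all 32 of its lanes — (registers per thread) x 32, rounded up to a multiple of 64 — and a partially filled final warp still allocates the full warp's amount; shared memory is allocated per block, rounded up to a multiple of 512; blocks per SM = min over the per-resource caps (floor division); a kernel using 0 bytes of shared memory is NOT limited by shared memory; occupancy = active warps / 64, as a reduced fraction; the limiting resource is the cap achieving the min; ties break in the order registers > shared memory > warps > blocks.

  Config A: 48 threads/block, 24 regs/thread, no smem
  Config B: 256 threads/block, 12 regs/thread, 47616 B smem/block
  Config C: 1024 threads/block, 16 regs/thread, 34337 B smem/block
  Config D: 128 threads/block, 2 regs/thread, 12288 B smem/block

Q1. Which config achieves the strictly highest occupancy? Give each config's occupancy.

occupancies: A 21/32, B 1/4, C 1, D 1/2

Answer: C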